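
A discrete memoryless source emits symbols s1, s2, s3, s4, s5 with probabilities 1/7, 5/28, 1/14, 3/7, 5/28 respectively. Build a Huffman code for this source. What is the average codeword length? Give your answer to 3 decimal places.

Repeatedly combine the two least-probable nodes; the expected code length is the sum of the merged weights.
merge 1/14 + 1/7 → 3/14
merge 5/28 + 5/28 → 5/14
merge 3/14 + 5/14 → 4/7
merge 3/7 + 4/7 → 1
L = 3/14 + 5/14 + 4/7 + 1 = 15/7 ≈ 2.143 bits/symbol.

2.143 bits/symbol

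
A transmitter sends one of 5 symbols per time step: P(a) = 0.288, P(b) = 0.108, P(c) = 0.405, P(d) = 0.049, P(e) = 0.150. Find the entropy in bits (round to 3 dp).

2.016 bits

H = −Σ pᵢ log₂ pᵢ.
−0.288·log₂(0.288) = 0.5172
−0.108·log₂(0.108) = 0.3468
−0.405·log₂(0.405) = 0.5281
−0.049·log₂(0.049) = 0.2132
−0.150·log₂(0.150) = 0.4105
Sum ≈ 2.0159 → 2.016 bits.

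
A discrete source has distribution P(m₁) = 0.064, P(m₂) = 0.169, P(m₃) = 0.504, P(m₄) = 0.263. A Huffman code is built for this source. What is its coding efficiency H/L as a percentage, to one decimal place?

Entropy H = −Σ p log₂ p ≈ 1.6923 bits.
Huffman merges: 8/125+169/1000→233/1000; 233/1000+263/1000→62/125; 62/125+63/125→1. L = 1729/1000 ≈ 1.7290.
Efficiency = H/L = 1.6923/1.7290 = 97.9%.

97.9%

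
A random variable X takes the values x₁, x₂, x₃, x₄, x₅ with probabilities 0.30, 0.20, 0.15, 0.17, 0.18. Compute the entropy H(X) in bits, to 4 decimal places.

2.2759 bits

H = −Σ pᵢ log₂ pᵢ.
−0.30·log₂(0.30) = 0.5211
−0.20·log₂(0.20) = 0.4644
−0.15·log₂(0.15) = 0.4105
−0.17·log₂(0.17) = 0.4346
−0.18·log₂(0.18) = 0.4453
Sum ≈ 2.2759 → 2.2759 bits.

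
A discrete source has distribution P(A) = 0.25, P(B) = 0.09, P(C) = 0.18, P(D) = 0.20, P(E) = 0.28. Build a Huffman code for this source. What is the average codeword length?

2.27 bits/symbol

Repeatedly combine the two least-probable nodes; the expected code length is the sum of the merged weights.
merge 9/100 + 9/50 → 27/100
merge 1/5 + 1/4 → 9/20
merge 27/100 + 7/25 → 11/20
merge 9/20 + 11/20 → 1
L = 27/100 + 9/20 + 11/20 + 1 = 227/100 = 2.27 bits/symbol.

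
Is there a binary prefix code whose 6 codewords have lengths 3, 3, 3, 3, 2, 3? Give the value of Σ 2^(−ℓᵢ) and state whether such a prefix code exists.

0.875; yes

With common denominator 2^3 = 8: Σ 2^(−ℓᵢ) = 1/8 + 1/8 + 1/8 + 1/8 + 2/8 + 1/8 = 7/8 = 0.875.
Kraft's inequality requires Σ ≤ 1; here Σ = 0.875 ≤ 1, so such a prefix code exists.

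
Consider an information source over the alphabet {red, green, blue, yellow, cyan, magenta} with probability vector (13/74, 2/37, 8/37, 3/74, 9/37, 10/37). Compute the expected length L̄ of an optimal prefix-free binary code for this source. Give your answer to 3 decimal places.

2.365 bits/symbol

Repeatedly combine the two least-probable nodes; the expected code length is the sum of the merged weights.
merge 3/74 + 2/37 → 7/74
merge 7/74 + 13/74 → 10/37
merge 8/37 + 9/37 → 17/37
merge 10/37 + 10/37 → 20/37
merge 17/37 + 20/37 → 1
L = 7/74 + 10/37 + 17/37 + 20/37 + 1 = 175/74 ≈ 2.365 bits/symbol.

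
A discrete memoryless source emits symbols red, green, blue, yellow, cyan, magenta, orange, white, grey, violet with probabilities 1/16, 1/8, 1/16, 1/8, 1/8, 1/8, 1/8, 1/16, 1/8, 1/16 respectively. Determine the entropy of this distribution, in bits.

3.25 bits

Each probability is a power of 1/2, so log₂(1/p) is an integer.
H = Σ p·log₂(1/p) = 1/16·4 + 1/8·3 + 1/16·4 + 1/8·3 + 1/8·3 + 1/8·3 + 1/8·3 + 1/16·4 + 1/8·3 + 1/16·4 = 3.25 bits.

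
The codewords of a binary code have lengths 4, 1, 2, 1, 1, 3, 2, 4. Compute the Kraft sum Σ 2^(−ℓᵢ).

With common denominator 2^4 = 16: Σ 2^(−ℓᵢ) = 1/16 + 8/16 + 4/16 + 8/16 + 8/16 + 2/16 + 4/16 + 1/16 = 36/16 = 2.25.

2.25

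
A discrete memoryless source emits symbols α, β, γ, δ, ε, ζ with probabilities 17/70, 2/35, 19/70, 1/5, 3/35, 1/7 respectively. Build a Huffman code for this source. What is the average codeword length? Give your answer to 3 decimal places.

Repeatedly combine the two least-probable nodes; the expected code length is the sum of the merged weights.
merge 2/35 + 3/35 → 1/7
merge 1/7 + 1/7 → 2/7
merge 1/5 + 17/70 → 31/70
merge 19/70 + 2/7 → 39/70
merge 31/70 + 39/70 → 1
L = 1/7 + 2/7 + 31/70 + 39/70 + 1 = 17/7 ≈ 2.429 bits/symbol.

2.429 bits/symbol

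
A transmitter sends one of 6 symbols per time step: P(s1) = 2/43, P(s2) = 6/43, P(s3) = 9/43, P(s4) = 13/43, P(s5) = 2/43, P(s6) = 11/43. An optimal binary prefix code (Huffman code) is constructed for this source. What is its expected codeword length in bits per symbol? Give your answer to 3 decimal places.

2.326 bits/symbol

Repeatedly combine the two least-probable nodes; the expected code length is the sum of the merged weights.
merge 2/43 + 2/43 → 4/43
merge 4/43 + 6/43 → 10/43
merge 9/43 + 10/43 → 19/43
merge 11/43 + 13/43 → 24/43
merge 19/43 + 24/43 → 1
L = 4/43 + 10/43 + 19/43 + 24/43 + 1 = 100/43 ≈ 2.326 bits/symbol.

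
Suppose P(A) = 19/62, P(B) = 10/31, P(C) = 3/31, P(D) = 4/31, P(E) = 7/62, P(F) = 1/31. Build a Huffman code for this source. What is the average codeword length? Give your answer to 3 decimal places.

2.371 bits/symbol

Repeatedly combine the two least-probable nodes; the expected code length is the sum of the merged weights.
merge 1/31 + 3/31 → 4/31
merge 7/62 + 4/31 → 15/62
merge 4/31 + 15/62 → 23/62
merge 19/62 + 10/31 → 39/62
merge 23/62 + 39/62 → 1
L = 4/31 + 15/62 + 23/62 + 39/62 + 1 = 147/62 ≈ 2.371 bits/symbol.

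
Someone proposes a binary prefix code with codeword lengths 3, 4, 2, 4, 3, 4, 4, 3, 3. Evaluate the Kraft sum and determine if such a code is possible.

With common denominator 2^4 = 16: Σ 2^(−ℓᵢ) = 2/16 + 1/16 + 4/16 + 1/16 + 2/16 + 1/16 + 1/16 + 2/16 + 2/16 = 16/16 = 1.
Kraft's inequality requires Σ ≤ 1; here Σ = 1 ≤ 1, so such a prefix code exists.

1; yes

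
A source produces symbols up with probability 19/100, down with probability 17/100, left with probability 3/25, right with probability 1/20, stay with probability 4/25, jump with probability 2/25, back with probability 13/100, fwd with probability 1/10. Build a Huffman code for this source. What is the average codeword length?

Repeatedly combine the two least-probable nodes; the expected code length is the sum of the merged weights.
merge 1/20 + 2/25 → 13/100
merge 1/10 + 3/25 → 11/50
merge 13/100 + 13/100 → 13/50
merge 4/25 + 17/100 → 33/100
merge 19/100 + 11/50 → 41/100
merge 13/50 + 33/100 → 59/100
merge 41/100 + 59/100 → 1
L = 13/100 + 11/50 + 13/50 + 33/100 + 41/100 + 59/100 + 1 = 147/50 = 2.94 bits/symbol.

2.94 bits/symbol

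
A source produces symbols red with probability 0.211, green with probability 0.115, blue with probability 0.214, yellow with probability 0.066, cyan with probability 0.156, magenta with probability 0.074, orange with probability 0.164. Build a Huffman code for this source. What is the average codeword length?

Repeatedly combine the two least-probable nodes; the expected code length is the sum of the merged weights.
merge 33/500 + 37/500 → 7/50
merge 23/200 + 7/50 → 51/200
merge 39/250 + 41/250 → 8/25
merge 211/1000 + 107/500 → 17/40
merge 51/200 + 8/25 → 23/40
merge 17/40 + 23/40 → 1
L = 7/50 + 51/200 + 8/25 + 17/40 + 23/40 + 1 = 543/200 = 2.715 bits/symbol.

2.715 bits/symbol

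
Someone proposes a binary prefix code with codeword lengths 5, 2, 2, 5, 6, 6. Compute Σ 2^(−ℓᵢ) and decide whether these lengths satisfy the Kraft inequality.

With common denominator 2^6 = 64: Σ 2^(−ℓᵢ) = 2/64 + 16/64 + 16/64 + 2/64 + 1/64 + 1/64 = 38/64 = 0.59375.
Kraft's inequality requires Σ ≤ 1; here Σ = 0.59375 ≤ 1, so such a prefix code exists.

0.59375; yes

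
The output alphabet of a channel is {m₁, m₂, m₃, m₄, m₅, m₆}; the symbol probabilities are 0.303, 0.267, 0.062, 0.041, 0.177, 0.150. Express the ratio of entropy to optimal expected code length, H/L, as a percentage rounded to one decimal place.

98.5%

Entropy H = −Σ p log₂ p ≈ 2.3210 bits.
Huffman merges: 41/1000+31/500→103/1000; 103/1000+3/20→253/1000; 177/1000+253/1000→43/100; 267/1000+303/1000→57/100; 43/100+57/100→1. L = 589/250 ≈ 2.3560.
Efficiency = H/L = 2.3210/2.3560 = 98.5%.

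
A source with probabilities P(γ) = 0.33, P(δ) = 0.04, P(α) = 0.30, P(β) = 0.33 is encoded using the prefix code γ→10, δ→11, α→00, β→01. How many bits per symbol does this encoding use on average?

2 bits/symbol

L̄ = Σ pᵢ·ℓᵢ = 0.33·2 + 0.04·2 + 0.30·2 + 0.33·2 = 2 bits/symbol.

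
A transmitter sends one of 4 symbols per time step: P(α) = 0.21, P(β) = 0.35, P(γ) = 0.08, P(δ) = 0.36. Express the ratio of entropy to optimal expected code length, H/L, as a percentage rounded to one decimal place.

Entropy H = −Σ p log₂ p ≈ 1.8250 bits.
Huffman merges: 2/25+21/100→29/100; 29/100+7/20→16/25; 9/25+16/25→1. L = 193/100 ≈ 1.9300.
Efficiency = H/L = 1.8250/1.9300 = 94.6%.

94.6%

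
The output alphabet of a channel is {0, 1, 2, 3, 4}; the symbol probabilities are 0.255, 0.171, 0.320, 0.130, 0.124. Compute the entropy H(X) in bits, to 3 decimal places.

H = −Σ pᵢ log₂ pᵢ.
−0.255·log₂(0.255) = 0.5027
−0.171·log₂(0.171) = 0.4357
−0.320·log₂(0.320) = 0.5260
−0.130·log₂(0.130) = 0.3826
−0.124·log₂(0.124) = 0.3734
Sum ≈ 2.2205 → 2.221 bits.

2.221 bits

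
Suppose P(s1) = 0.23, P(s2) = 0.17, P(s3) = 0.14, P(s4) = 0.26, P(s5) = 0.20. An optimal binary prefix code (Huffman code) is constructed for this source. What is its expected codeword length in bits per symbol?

2.31 bits/symbol

Repeatedly combine the two least-probable nodes; the expected code length is the sum of the merged weights.
merge 7/50 + 17/100 → 31/100
merge 1/5 + 23/100 → 43/100
merge 13/50 + 31/100 → 57/100
merge 43/100 + 57/100 → 1
L = 31/100 + 43/100 + 57/100 + 1 = 231/100 = 2.31 bits/symbol.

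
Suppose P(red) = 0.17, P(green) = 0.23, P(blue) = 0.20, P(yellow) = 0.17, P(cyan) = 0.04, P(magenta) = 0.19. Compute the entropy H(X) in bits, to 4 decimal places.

2.4622 bits

H = −Σ pᵢ log₂ pᵢ.
−0.17·log₂(0.17) = 0.4346
−0.23·log₂(0.23) = 0.4877
−0.20·log₂(0.20) = 0.4644
−0.17·log₂(0.17) = 0.4346
−0.04·log₂(0.04) = 0.1858
−0.19·log₂(0.19) = 0.4552
Sum ≈ 2.4622 → 2.4622 bits.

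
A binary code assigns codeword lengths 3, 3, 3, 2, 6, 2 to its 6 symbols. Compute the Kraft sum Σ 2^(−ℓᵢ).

0.890625

With common denominator 2^6 = 64: Σ 2^(−ℓᵢ) = 8/64 + 8/64 + 8/64 + 16/64 + 1/64 + 16/64 = 57/64 = 0.890625.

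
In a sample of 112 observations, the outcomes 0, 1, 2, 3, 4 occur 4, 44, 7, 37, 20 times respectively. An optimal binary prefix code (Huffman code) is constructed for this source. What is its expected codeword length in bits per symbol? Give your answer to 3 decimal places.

1.982 bits/symbol

Probabilities are the counts divided by 112.
Repeatedly combine the two least-probable nodes; the expected code length is the sum of the merged weights.
merge 1/28 + 1/16 → 11/112
merge 11/112 + 5/28 → 31/112
merge 31/112 + 37/112 → 17/28
merge 11/28 + 17/28 → 1
L = 11/112 + 31/112 + 17/28 + 1 = 111/56 ≈ 1.982 bits/symbol.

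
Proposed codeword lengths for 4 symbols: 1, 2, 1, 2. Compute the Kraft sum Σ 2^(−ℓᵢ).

With common denominator 2^2 = 4: Σ 2^(−ℓᵢ) = 2/4 + 1/4 + 2/4 + 1/4 = 6/4 = 1.5.

1.5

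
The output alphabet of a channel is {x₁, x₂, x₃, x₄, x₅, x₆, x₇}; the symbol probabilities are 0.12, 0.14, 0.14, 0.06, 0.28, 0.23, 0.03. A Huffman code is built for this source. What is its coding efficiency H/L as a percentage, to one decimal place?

99.2%

Entropy H = −Σ p log₂ p ≈ 2.5585 bits.
Huffman merges: 3/100+3/50→9/100; 9/100+3/25→21/100; 7/50+7/50→7/25; 21/100+23/100→11/25; 7/25+7/25→14/25; 11/25+14/25→1. L = 129/50 ≈ 2.5800.
Efficiency = H/L = 2.5585/2.5800 = 99.2%.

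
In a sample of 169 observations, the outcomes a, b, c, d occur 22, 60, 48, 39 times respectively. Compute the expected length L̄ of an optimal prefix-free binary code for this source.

Probabilities are the counts divided by 169.
Repeatedly combine the two least-probable nodes; the expected code length is the sum of the merged weights.
merge 22/169 + 3/13 → 61/169
merge 48/169 + 60/169 → 108/169
merge 61/169 + 108/169 → 1
L = 61/169 + 108/169 + 1 = 2 bits/symbol.

2 bits/symbol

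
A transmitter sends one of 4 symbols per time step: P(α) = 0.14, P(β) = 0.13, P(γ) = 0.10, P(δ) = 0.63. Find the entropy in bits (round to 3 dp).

1.532 bits

H = −Σ pᵢ log₂ pᵢ.
−0.14·log₂(0.14) = 0.3971
−0.13·log₂(0.13) = 0.3826
−0.10·log₂(0.10) = 0.3322
−0.63·log₂(0.63) = 0.4199
Sum ≈ 1.5319 → 1.532 bits.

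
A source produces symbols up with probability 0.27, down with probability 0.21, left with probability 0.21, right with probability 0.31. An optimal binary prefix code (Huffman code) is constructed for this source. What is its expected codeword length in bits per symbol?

Repeatedly combine the two least-probable nodes; the expected code length is the sum of the merged weights.
merge 21/100 + 21/100 → 21/50
merge 27/100 + 31/100 → 29/50
merge 21/50 + 29/50 → 1
L = 21/50 + 29/50 + 1 = 2 bits/symbol.

2 bits/symbol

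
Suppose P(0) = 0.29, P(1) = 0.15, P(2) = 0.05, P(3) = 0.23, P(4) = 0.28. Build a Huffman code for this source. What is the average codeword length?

2.2 bits/symbol

Repeatedly combine the two least-probable nodes; the expected code length is the sum of the merged weights.
merge 1/20 + 3/20 → 1/5
merge 1/5 + 23/100 → 43/100
merge 7/25 + 29/100 → 57/100
merge 43/100 + 57/100 → 1
L = 1/5 + 43/100 + 57/100 + 1 = 11/5 = 2.2 bits/symbol.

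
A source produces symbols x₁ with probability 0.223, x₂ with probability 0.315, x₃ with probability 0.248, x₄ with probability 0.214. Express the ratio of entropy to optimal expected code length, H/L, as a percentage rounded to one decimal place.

Entropy H = −Σ p log₂ p ≈ 1.9826 bits.
Huffman merges: 107/500+223/1000→437/1000; 31/125+63/200→563/1000; 437/1000+563/1000→1. L = 2 ≈ 2.0000.
Efficiency = H/L = 1.9826/2.0000 = 99.1%.

99.1%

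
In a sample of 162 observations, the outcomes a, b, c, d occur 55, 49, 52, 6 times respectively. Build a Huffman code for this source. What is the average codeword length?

Probabilities are the counts divided by 162.
Repeatedly combine the two least-probable nodes; the expected code length is the sum of the merged weights.
merge 1/27 + 49/162 → 55/162
merge 26/81 + 55/162 → 107/162
merge 55/162 + 107/162 → 1
L = 55/162 + 107/162 + 1 = 2 bits/symbol.

2 bits/symbol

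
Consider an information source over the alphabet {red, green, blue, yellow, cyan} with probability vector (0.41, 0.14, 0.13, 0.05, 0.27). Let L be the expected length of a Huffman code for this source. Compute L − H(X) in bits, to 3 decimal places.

Entropy H = −Σ p log₂ p ≈ 2.0333 bits.
Huffman merges: 1/20+13/100→9/50; 7/50+9/50→8/25; 27/100+8/25→59/100; 41/100+59/100→1. L = 209/100 ≈ 2.0900.
L − H = 2.0900 − 2.0333 = 0.057 bits.

0.057 bits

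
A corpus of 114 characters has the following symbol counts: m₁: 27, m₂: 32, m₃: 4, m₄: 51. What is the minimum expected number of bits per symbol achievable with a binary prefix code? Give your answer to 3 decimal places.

1.825 bits/symbol

Probabilities are the counts divided by 114.
Repeatedly combine the two least-probable nodes; the expected code length is the sum of the merged weights.
merge 2/57 + 9/38 → 31/114
merge 31/114 + 16/57 → 21/38
merge 17/38 + 21/38 → 1
L = 31/114 + 21/38 + 1 = 104/57 ≈ 1.825 bits/symbol.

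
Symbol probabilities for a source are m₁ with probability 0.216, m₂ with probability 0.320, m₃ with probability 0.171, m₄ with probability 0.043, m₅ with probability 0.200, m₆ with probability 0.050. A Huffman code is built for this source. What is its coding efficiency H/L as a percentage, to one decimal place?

Entropy H = −Σ p log₂ p ≈ 2.3150 bits.
Huffman merges: 43/1000+1/20→93/1000; 93/1000+171/1000→33/125; 1/5+27/125→52/125; 33/125+8/25→73/125; 52/125+73/125→1. L = 2357/1000 ≈ 2.3570.
Efficiency = H/L = 2.3150/2.3570 = 98.2%.

98.2%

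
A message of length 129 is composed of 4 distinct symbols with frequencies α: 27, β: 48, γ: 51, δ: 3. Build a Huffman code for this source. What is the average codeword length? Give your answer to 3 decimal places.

1.837 bits/symbol

Probabilities are the counts divided by 129.
Repeatedly combine the two least-probable nodes; the expected code length is the sum of the merged weights.
merge 1/43 + 9/43 → 10/43
merge 10/43 + 16/43 → 26/43
merge 17/43 + 26/43 → 1
L = 10/43 + 26/43 + 1 = 79/43 ≈ 1.837 bits/symbol.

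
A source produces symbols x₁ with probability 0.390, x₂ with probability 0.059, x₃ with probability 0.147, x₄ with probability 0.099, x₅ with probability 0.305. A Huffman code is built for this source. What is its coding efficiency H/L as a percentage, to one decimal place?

Entropy H = −Σ p log₂ p ≈ 2.0301 bits.
Huffman merges: 59/1000+99/1000→79/500; 147/1000+79/500→61/200; 61/200+61/200→61/100; 39/100+61/100→1. L = 2073/1000 ≈ 2.0730.
Efficiency = H/L = 2.0301/2.0730 = 97.9%.

97.9%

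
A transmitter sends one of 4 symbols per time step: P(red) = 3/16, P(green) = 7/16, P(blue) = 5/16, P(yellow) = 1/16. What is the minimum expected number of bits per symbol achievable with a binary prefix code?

1.8125 bits/symbol

Repeatedly combine the two least-probable nodes; the expected code length is the sum of the merged weights.
merge 1/16 + 3/16 → 1/4
merge 1/4 + 5/16 → 9/16
merge 7/16 + 9/16 → 1
L = 1/4 + 9/16 + 1 = 29/16 = 1.8125 bits/symbol.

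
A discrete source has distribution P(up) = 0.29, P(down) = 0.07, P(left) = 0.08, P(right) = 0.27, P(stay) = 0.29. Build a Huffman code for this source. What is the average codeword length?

2.15 bits/symbol

Repeatedly combine the two least-probable nodes; the expected code length is the sum of the merged weights.
merge 7/100 + 2/25 → 3/20
merge 3/20 + 27/100 → 21/50
merge 29/100 + 29/100 → 29/50
merge 21/50 + 29/50 → 1
L = 3/20 + 21/50 + 29/50 + 1 = 43/20 = 2.15 bits/symbol.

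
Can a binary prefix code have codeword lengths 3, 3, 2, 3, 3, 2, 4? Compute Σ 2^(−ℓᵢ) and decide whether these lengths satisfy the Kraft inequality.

With common denominator 2^4 = 16: Σ 2^(−ℓᵢ) = 2/16 + 2/16 + 4/16 + 2/16 + 2/16 + 4/16 + 1/16 = 17/16 = 1.0625.
Kraft's inequality requires Σ ≤ 1; here Σ = 1.0625 > 1, so no such prefix code exists.

1.0625; no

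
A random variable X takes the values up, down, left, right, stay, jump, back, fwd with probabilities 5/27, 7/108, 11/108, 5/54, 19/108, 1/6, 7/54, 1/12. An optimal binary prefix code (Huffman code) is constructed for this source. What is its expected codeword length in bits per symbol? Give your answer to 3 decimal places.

2.963 bits/symbol

Repeatedly combine the two least-probable nodes; the expected code length is the sum of the merged weights.
merge 7/108 + 1/12 → 4/27
merge 5/54 + 11/108 → 7/36
merge 7/54 + 4/27 → 5/18
merge 1/6 + 19/108 → 37/108
merge 5/27 + 7/36 → 41/108
merge 5/18 + 37/108 → 67/108
merge 41/108 + 67/108 → 1
L = 4/27 + 7/36 + 5/18 + 37/108 + 41/108 + 67/108 + 1 = 80/27 ≈ 2.963 bits/symbol.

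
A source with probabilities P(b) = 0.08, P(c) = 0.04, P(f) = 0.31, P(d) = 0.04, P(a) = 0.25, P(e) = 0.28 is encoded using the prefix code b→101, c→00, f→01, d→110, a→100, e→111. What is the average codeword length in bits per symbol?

2.65 bits/symbol

L̄ = Σ pᵢ·ℓᵢ = 0.08·3 + 0.04·2 + 0.31·2 + 0.04·3 + 0.25·3 + 0.28·3 = 2.65 bits/symbol.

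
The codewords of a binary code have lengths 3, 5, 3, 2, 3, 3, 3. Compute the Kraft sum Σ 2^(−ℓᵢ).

With common denominator 2^5 = 32: Σ 2^(−ℓᵢ) = 4/32 + 1/32 + 4/32 + 8/32 + 4/32 + 4/32 + 4/32 = 29/32 = 0.90625.

0.90625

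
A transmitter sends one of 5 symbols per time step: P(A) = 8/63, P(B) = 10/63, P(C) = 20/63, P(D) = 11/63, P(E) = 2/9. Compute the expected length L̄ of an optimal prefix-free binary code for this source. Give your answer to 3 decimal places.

Repeatedly combine the two least-probable nodes; the expected code length is the sum of the merged weights.
merge 8/63 + 10/63 → 2/7
merge 11/63 + 2/9 → 25/63
merge 2/7 + 20/63 → 38/63
merge 25/63 + 38/63 → 1
L = 2/7 + 25/63 + 38/63 + 1 = 16/7 ≈ 2.286 bits/symbol.

2.286 bits/symbol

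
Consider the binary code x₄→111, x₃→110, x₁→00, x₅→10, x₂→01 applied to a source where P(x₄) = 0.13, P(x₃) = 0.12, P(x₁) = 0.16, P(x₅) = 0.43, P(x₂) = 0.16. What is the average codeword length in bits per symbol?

2.25 bits/symbol

L̄ = Σ pᵢ·ℓᵢ = 0.13·3 + 0.12·3 + 0.16·2 + 0.43·2 + 0.16·2 = 2.25 bits/symbol.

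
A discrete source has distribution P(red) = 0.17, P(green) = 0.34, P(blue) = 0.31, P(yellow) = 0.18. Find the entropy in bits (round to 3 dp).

H = −Σ pᵢ log₂ pᵢ.
−0.17·log₂(0.17) = 0.4346
−0.34·log₂(0.34) = 0.5292
−0.31·log₂(0.31) = 0.5238
−0.18·log₂(0.18) = 0.4453
Sum ≈ 1.9329 → 1.933 bits.

1.933 bits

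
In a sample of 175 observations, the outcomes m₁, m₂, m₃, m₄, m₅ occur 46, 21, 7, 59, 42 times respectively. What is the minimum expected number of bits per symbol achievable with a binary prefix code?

2.16 bits/symbol

Probabilities are the counts divided by 175.
Repeatedly combine the two least-probable nodes; the expected code length is the sum of the merged weights.
merge 1/25 + 3/25 → 4/25
merge 4/25 + 6/25 → 2/5
merge 46/175 + 59/175 → 3/5
merge 2/5 + 3/5 → 1
L = 4/25 + 2/5 + 3/5 + 1 = 54/25 = 2.16 bits/symbol.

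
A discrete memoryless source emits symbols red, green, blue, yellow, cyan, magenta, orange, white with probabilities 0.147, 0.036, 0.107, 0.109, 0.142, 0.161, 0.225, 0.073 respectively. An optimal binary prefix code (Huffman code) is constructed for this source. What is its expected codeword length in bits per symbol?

Repeatedly combine the two least-probable nodes; the expected code length is the sum of the merged weights.
merge 9/250 + 73/1000 → 109/1000
merge 107/1000 + 109/1000 → 27/125
merge 109/1000 + 71/500 → 251/1000
merge 147/1000 + 161/1000 → 77/250
merge 27/125 + 9/40 → 441/1000
merge 251/1000 + 77/250 → 559/1000
merge 441/1000 + 559/1000 → 1
L = 109/1000 + 27/125 + 251/1000 + 77/250 + 441/1000 + 559/1000 + 1 = 721/250 = 2.884 bits/symbol.

2.884 bits/symbol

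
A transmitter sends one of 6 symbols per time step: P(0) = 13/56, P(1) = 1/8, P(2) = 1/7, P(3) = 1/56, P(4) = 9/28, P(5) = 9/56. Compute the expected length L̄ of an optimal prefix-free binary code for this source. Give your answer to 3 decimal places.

2.429 bits/symbol

Repeatedly combine the two least-probable nodes; the expected code length is the sum of the merged weights.
merge 1/56 + 1/8 → 1/7
merge 1/7 + 1/7 → 2/7
merge 9/56 + 13/56 → 11/28
merge 2/7 + 9/28 → 17/28
merge 11/28 + 17/28 → 1
L = 1/7 + 2/7 + 11/28 + 17/28 + 1 = 17/7 ≈ 2.429 bits/symbol.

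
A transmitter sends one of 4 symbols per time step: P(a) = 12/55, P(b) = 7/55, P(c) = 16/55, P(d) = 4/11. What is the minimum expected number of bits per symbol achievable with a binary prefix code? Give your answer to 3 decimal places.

Repeatedly combine the two least-probable nodes; the expected code length is the sum of the merged weights.
merge 7/55 + 12/55 → 19/55
merge 16/55 + 19/55 → 7/11
merge 4/11 + 7/11 → 1
L = 19/55 + 7/11 + 1 = 109/55 ≈ 1.982 bits/symbol.

1.982 bits/symbol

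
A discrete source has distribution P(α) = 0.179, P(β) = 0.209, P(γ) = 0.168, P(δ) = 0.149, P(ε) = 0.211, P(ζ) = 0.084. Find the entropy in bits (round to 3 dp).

2.532 bits

H = −Σ pᵢ log₂ pᵢ.
−0.179·log₂(0.179) = 0.4443
−0.209·log₂(0.209) = 0.4720
−0.168·log₂(0.168) = 0.4323
−0.149·log₂(0.149) = 0.4092
−0.211·log₂(0.211) = 0.4736
−0.084·log₂(0.084) = 0.3002
Sum ≈ 2.5317 → 2.532 bits.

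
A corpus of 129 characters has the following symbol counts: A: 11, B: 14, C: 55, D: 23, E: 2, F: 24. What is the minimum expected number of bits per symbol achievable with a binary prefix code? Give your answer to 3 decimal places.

Probabilities are the counts divided by 129.
Repeatedly combine the two least-probable nodes; the expected code length is the sum of the merged weights.
merge 2/129 + 11/129 → 13/129
merge 13/129 + 14/129 → 9/43
merge 23/129 + 8/43 → 47/129
merge 9/43 + 47/129 → 74/129
merge 55/129 + 74/129 → 1
L = 13/129 + 9/43 + 47/129 + 74/129 + 1 = 290/129 ≈ 2.248 bits/symbol.

2.248 bits/symbol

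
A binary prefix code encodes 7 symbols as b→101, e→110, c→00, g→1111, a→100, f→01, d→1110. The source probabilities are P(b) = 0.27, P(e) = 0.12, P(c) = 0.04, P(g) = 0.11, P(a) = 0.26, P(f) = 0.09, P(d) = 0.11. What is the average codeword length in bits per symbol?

L̄ = Σ pᵢ·ℓᵢ = 0.27·3 + 0.12·3 + 0.04·2 + 0.11·4 + 0.26·3 + 0.09·2 + 0.11·4 = 3.09 bits/symbol.

3.09 bits/symbol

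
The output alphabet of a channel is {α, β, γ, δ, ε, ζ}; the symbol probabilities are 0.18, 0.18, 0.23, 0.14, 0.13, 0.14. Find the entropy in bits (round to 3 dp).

H = −Σ pᵢ log₂ pᵢ.
−0.18·log₂(0.18) = 0.4453
−0.18·log₂(0.18) = 0.4453
−0.23·log₂(0.23) = 0.4877
−0.14·log₂(0.14) = 0.3971
−0.13·log₂(0.13) = 0.3826
−0.14·log₂(0.14) = 0.3971
Sum ≈ 2.5551 → 2.555 bits.

2.555 bits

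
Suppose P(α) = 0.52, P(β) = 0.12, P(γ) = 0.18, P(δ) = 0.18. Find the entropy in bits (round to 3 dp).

1.748 bits

H = −Σ pᵢ log₂ pᵢ.
−0.52·log₂(0.52) = 0.4906
−0.12·log₂(0.12) = 0.3671
−0.18·log₂(0.18) = 0.4453
−0.18·log₂(0.18) = 0.4453
Sum ≈ 1.7483 → 1.748 bits.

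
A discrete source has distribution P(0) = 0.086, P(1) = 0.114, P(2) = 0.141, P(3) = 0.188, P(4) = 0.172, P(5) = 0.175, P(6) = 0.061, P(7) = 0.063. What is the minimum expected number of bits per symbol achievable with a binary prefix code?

Repeatedly combine the two least-probable nodes; the expected code length is the sum of the merged weights.
merge 61/1000 + 63/1000 → 31/250
merge 43/500 + 57/500 → 1/5
merge 31/250 + 141/1000 → 53/200
merge 43/250 + 7/40 → 347/1000
merge 47/250 + 1/5 → 97/250
merge 53/200 + 347/1000 → 153/250
merge 97/250 + 153/250 → 1
L = 31/250 + 1/5 + 53/200 + 347/1000 + 97/250 + 153/250 + 1 = 367/125 = 2.936 bits/symbol.

2.936 bits/symbol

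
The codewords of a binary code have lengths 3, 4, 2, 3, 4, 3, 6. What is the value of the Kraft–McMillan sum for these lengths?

0.765625

With common denominator 2^6 = 64: Σ 2^(−ℓᵢ) = 8/64 + 4/64 + 16/64 + 8/64 + 4/64 + 8/64 + 1/64 = 49/64 = 0.765625.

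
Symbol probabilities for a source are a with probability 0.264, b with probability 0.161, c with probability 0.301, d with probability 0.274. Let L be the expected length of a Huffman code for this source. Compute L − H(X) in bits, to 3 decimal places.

Entropy H = −Σ p log₂ p ≈ 1.9646 bits.
Huffman merges: 161/1000+33/125→17/40; 137/500+301/1000→23/40; 17/40+23/40→1. L = 2 ≈ 2.0000.
L − H = 2.0000 − 1.9646 = 0.035 bits.

0.035 bits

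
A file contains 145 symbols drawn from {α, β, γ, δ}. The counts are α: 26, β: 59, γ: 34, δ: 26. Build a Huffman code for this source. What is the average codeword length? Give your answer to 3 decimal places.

Probabilities are the counts divided by 145.
Repeatedly combine the two least-probable nodes; the expected code length is the sum of the merged weights.
merge 26/145 + 26/145 → 52/145
merge 34/145 + 52/145 → 86/145
merge 59/145 + 86/145 → 1
L = 52/145 + 86/145 + 1 = 283/145 ≈ 1.952 bits/symbol.

1.952 bits/symbol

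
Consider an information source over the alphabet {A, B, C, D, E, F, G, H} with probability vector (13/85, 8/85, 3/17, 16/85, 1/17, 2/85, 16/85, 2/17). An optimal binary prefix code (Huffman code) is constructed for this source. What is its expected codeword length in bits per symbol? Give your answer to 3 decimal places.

2.882 bits/symbol

Repeatedly combine the two least-probable nodes; the expected code length is the sum of the merged weights.
merge 2/85 + 1/17 → 7/85
merge 7/85 + 8/85 → 3/17
merge 2/17 + 13/85 → 23/85
merge 3/17 + 3/17 → 6/17
merge 16/85 + 16/85 → 32/85
merge 23/85 + 6/17 → 53/85
merge 32/85 + 53/85 → 1
L = 7/85 + 3/17 + 23/85 + 6/17 + 32/85 + 53/85 + 1 = 49/17 ≈ 2.882 bits/symbol.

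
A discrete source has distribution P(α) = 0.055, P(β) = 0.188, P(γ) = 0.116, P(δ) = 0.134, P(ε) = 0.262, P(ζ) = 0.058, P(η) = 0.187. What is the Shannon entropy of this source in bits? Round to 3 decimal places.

H = −Σ pᵢ log₂ pᵢ.
−0.055·log₂(0.055) = 0.2301
−0.188·log₂(0.188) = 0.4533
−0.116·log₂(0.116) = 0.3605
−0.134·log₂(0.134) = 0.3886
−0.262·log₂(0.262) = 0.5063
−0.058·log₂(0.058) = 0.2383
−0.187·log₂(0.187) = 0.4523
Sum ≈ 2.6294 → 2.629 bits.

2.629 bits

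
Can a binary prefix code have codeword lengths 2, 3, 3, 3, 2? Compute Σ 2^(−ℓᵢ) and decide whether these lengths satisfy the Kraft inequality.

With common denominator 2^3 = 8: Σ 2^(−ℓᵢ) = 2/8 + 1/8 + 1/8 + 1/8 + 2/8 = 7/8 = 0.875.
Kraft's inequality requires Σ ≤ 1; here Σ = 0.875 ≤ 1, so such a prefix code exists.

0.875; yes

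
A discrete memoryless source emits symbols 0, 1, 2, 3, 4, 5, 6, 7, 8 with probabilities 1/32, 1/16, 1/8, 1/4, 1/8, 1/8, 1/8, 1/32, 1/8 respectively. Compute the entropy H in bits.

Each probability is a power of 1/2, so log₂(1/p) is an integer.
H = Σ p·log₂(1/p) = 1/32·5 + 1/16·4 + 1/8·3 + 1/4·2 + 1/8·3 + 1/8·3 + 1/8·3 + 1/32·5 + 1/8·3 = 2.9375 bits.

2.9375 bits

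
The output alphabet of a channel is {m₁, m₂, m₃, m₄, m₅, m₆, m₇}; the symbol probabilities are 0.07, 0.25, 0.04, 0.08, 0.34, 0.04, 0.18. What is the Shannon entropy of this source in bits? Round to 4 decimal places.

H = −Σ pᵢ log₂ pᵢ.
−0.07·log₂(0.07) = 0.2686
−0.25·log₂(0.25) = 0.5000
−0.04·log₂(0.04) = 0.1858
−0.08·log₂(0.08) = 0.2915
−0.34·log₂(0.34) = 0.5292
−0.04·log₂(0.04) = 0.1858
−0.18·log₂(0.18) = 0.4453
Sum ≈ 2.4061 → 2.4061 bits.

2.4061 bits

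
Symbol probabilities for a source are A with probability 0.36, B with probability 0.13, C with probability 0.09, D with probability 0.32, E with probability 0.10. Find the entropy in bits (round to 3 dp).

2.084 bits

H = −Σ pᵢ log₂ pᵢ.
−0.36·log₂(0.36) = 0.5306
−0.13·log₂(0.13) = 0.3826
−0.09·log₂(0.09) = 0.3127
−0.32·log₂(0.32) = 0.5260
−0.10·log₂(0.10) = 0.3322
Sum ≈ 2.0841 → 2.084 bits.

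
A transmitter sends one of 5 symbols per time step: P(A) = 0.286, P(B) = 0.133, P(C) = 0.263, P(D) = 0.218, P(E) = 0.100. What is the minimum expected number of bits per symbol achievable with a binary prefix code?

Repeatedly combine the two least-probable nodes; the expected code length is the sum of the merged weights.
merge 1/10 + 133/1000 → 233/1000
merge 109/500 + 233/1000 → 451/1000
merge 263/1000 + 143/500 → 549/1000
merge 451/1000 + 549/1000 → 1
L = 233/1000 + 451/1000 + 549/1000 + 1 = 2233/1000 = 2.233 bits/symbol.

2.233 bits/symbol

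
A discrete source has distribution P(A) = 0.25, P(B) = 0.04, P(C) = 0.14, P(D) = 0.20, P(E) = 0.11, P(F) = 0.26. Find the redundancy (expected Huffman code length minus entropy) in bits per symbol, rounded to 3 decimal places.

0.037 bits

Entropy H = −Σ p log₂ p ≈ 2.4028 bits.
Huffman merges: 1/25+11/100→3/20; 7/50+3/20→29/100; 1/5+1/4→9/20; 13/50+29/100→11/20; 9/20+11/20→1. L = 61/25 ≈ 2.4400.
L − H = 2.4400 − 2.4028 = 0.037 bits.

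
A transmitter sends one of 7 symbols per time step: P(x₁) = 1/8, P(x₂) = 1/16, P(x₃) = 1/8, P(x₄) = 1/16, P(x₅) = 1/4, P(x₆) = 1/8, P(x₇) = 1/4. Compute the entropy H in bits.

Each probability is a power of 1/2, so log₂(1/p) is an integer.
H = Σ p·log₂(1/p) = 1/8·3 + 1/16·4 + 1/8·3 + 1/16·4 + 1/4·2 + 1/8·3 + 1/4·2 = 2.625 bits.

2.625 bits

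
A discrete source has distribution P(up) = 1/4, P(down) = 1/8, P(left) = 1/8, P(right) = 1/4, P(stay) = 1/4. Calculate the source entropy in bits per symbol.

2.25 bits

Each probability is a power of 1/2, so log₂(1/p) is an integer.
H = Σ p·log₂(1/p) = 1/4·2 + 1/8·3 + 1/8·3 + 1/4·2 + 1/4·2 = 2.25 bits.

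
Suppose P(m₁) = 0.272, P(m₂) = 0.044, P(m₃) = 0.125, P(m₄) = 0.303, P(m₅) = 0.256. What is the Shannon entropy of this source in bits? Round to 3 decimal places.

H = −Σ pᵢ log₂ pᵢ.
−0.272·log₂(0.272) = 0.5109
−0.044·log₂(0.044) = 0.1983
−0.125·log₂(0.125) = 0.3750
−0.303·log₂(0.303) = 0.5220
−0.256·log₂(0.256) = 0.5032
Sum ≈ 2.1094 → 2.109 bits.

2.109 bits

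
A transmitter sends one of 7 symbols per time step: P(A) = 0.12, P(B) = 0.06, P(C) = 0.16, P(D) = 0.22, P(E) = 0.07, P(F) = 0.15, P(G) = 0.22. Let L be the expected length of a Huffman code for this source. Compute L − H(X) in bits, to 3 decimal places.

Entropy H = −Σ p log₂ p ≈ 2.6739 bits.
Huffman merges: 3/50+7/100→13/100; 3/25+13/100→1/4; 3/20+4/25→31/100; 11/50+11/50→11/25; 1/4+31/100→14/25; 11/25+14/25→1. L = 269/100 ≈ 2.6900.
L − H = 2.6900 − 2.6739 = 0.016 bits.

0.016 bits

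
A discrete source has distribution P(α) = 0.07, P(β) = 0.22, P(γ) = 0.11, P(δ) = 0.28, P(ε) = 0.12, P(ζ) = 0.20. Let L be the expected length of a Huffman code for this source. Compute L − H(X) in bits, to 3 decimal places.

0.035 bits

Entropy H = −Σ p log₂ p ≈ 2.4451 bits.
Huffman merges: 7/100+11/100→9/50; 3/25+9/50→3/10; 1/5+11/50→21/50; 7/25+3/10→29/50; 21/50+29/50→1. L = 62/25 ≈ 2.4800.
L − H = 2.4800 − 2.4451 = 0.035 bits.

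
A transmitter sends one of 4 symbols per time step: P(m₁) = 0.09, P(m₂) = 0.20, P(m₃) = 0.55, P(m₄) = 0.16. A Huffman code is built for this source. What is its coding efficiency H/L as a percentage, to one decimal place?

Entropy H = −Σ p log₂ p ≈ 1.6744 bits.
Huffman merges: 9/100+4/25→1/4; 1/5+1/4→9/20; 9/20+11/20→1. L = 17/10 ≈ 1.7000.
Efficiency = H/L = 1.6744/1.7000 = 98.5%.

98.5%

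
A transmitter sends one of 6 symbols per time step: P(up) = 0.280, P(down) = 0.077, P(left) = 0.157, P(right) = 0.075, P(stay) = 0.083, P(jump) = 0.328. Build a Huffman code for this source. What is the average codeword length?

2.387 bits/symbol

Repeatedly combine the two least-probable nodes; the expected code length is the sum of the merged weights.
merge 3/40 + 77/1000 → 19/125
merge 83/1000 + 19/125 → 47/200
merge 157/1000 + 47/200 → 49/125
merge 7/25 + 41/125 → 76/125
merge 49/125 + 76/125 → 1
L = 19/125 + 47/200 + 49/125 + 76/125 + 1 = 2387/1000 = 2.387 bits/symbol.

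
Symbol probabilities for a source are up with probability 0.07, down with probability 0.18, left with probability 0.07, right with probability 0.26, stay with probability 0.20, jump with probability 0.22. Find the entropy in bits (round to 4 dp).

H = −Σ pᵢ log₂ pᵢ.
−0.07·log₂(0.07) = 0.2686
−0.18·log₂(0.18) = 0.4453
−0.07·log₂(0.07) = 0.2686
−0.26·log₂(0.26) = 0.5053
−0.20·log₂(0.20) = 0.4644
−0.22·log₂(0.22) = 0.4806
Sum ≈ 2.4327 → 2.4327 bits.

2.4327 bits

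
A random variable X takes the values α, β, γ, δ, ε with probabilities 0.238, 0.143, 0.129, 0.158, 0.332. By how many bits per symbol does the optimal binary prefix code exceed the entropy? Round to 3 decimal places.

0.048 bits

Entropy H = −Σ p log₂ p ≈ 2.2240 bits.
Huffman merges: 129/1000+143/1000→34/125; 79/500+119/500→99/250; 34/125+83/250→151/250; 99/250+151/250→1. L = 284/125 ≈ 2.2720.
L − H = 2.2720 − 2.2240 = 0.048 bits.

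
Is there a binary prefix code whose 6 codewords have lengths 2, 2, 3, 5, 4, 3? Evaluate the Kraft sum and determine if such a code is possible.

With common denominator 2^5 = 32: Σ 2^(−ℓᵢ) = 8/32 + 8/32 + 4/32 + 1/32 + 2/32 + 4/32 = 27/32 = 0.84375.
Kraft's inequality requires Σ ≤ 1; here Σ = 0.84375 ≤ 1, so such a prefix code exists.

0.84375; yes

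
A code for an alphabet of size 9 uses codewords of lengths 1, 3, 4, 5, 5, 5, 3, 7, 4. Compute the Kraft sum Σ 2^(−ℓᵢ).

0.9765625

With common denominator 2^7 = 128: Σ 2^(−ℓᵢ) = 64/128 + 16/128 + 8/128 + 4/128 + 4/128 + 4/128 + 16/128 + 1/128 + 8/128 = 125/128 = 0.9765625.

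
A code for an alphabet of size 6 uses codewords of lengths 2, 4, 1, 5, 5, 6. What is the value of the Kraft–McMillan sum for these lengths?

With common denominator 2^6 = 64: Σ 2^(−ℓᵢ) = 16/64 + 4/64 + 32/64 + 2/64 + 2/64 + 1/64 = 57/64 = 0.890625.

0.890625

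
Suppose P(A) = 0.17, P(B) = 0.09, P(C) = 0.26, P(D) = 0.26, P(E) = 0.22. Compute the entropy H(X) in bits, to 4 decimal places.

2.2384 bits

H = −Σ pᵢ log₂ pᵢ.
−0.17·log₂(0.17) = 0.4346
−0.09·log₂(0.09) = 0.3127
−0.26·log₂(0.26) = 0.5053
−0.26·log₂(0.26) = 0.5053
−0.22·log₂(0.22) = 0.4806
Sum ≈ 2.2384 → 2.2384 bits.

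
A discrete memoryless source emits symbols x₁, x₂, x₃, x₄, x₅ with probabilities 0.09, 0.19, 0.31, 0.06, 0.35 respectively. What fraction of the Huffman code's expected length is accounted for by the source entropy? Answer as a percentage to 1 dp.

96.5%

Entropy H = −Σ p log₂ p ≈ 2.0653 bits.
Huffman merges: 3/50+9/100→3/20; 3/20+19/100→17/50; 31/100+17/50→13/20; 7/20+13/20→1. L = 107/50 ≈ 2.1400.
Efficiency = H/L = 2.0653/2.1400 = 96.5%.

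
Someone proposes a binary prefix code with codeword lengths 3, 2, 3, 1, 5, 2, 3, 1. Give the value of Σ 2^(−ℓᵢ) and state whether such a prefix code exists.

1.90625; no

With common denominator 2^5 = 32: Σ 2^(−ℓᵢ) = 4/32 + 8/32 + 4/32 + 16/32 + 1/32 + 8/32 + 4/32 + 16/32 = 61/32 = 1.90625.
Kraft's inequality requires Σ ≤ 1; here Σ = 1.90625 > 1, so no such prefix code exists.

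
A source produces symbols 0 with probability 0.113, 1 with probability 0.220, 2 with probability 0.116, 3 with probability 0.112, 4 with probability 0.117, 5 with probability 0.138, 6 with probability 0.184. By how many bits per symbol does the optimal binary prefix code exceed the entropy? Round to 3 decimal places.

0.024 bits

Entropy H = −Σ p log₂ p ≈ 2.7561 bits.
Huffman merges: 14/125+113/1000→9/40; 29/250+117/1000→233/1000; 69/500+23/125→161/500; 11/50+9/40→89/200; 233/1000+161/500→111/200; 89/200+111/200→1. L = 139/50 ≈ 2.7800.
L − H = 2.7800 − 2.7561 = 0.024 bits.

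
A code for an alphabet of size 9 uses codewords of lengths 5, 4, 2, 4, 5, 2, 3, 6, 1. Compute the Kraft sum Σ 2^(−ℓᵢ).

With common denominator 2^6 = 64: Σ 2^(−ℓᵢ) = 2/64 + 4/64 + 16/64 + 4/64 + 2/64 + 16/64 + 8/64 + 1/64 + 32/64 = 85/64 = 1.328125.

1.328125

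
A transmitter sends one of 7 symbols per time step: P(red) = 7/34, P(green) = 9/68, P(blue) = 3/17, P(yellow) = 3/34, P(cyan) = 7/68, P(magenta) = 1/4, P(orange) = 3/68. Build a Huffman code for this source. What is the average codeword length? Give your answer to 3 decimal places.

Repeatedly combine the two least-probable nodes; the expected code length is the sum of the merged weights.
merge 3/68 + 3/34 → 9/68
merge 7/68 + 9/68 → 4/17
merge 9/68 + 3/17 → 21/68
merge 7/34 + 4/17 → 15/34
merge 1/4 + 21/68 → 19/34
merge 15/34 + 19/34 → 1
L = 9/68 + 4/17 + 21/68 + 15/34 + 19/34 + 1 = 91/34 ≈ 2.676 bits/symbol.

2.676 bits/symbol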